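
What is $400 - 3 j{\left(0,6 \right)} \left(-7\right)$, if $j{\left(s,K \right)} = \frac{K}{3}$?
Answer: $16800$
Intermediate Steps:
$j{\left(s,K \right)} = \frac{K}{3}$ ($j{\left(s,K \right)} = K \frac{1}{3} = \frac{K}{3}$)
$400 - 3 j{\left(0,6 \right)} \left(-7\right) = 400 - 3 \cdot \frac{1}{3} \cdot 6 \left(-7\right) = 400 \left(-3\right) 2 \left(-7\right) = 400 \left(\left(-6\right) \left(-7\right)\right) = 400 \cdot 42 = 16800$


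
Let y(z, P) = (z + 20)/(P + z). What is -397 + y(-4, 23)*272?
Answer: -3191/19 ≈ -167.95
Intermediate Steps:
y(z, P) = (20 + z)/(P + z)
-397 + y(-4, 23)*272 = -397 + ((20 - 4)/(23 - 4))*272 = -397 + (16/19)*272 = -397 + 4352/19 = -3191/19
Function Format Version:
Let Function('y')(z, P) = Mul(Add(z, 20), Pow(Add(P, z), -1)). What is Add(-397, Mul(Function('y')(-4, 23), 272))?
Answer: Rational(-3191, 19) ≈ -167.95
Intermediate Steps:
Function('y')(z, P) = Mul(Pow(Add(P, z), -1), Add(20, z)) (Function('y')(z, P) = Mul(Add(20, z), Pow(Add(P, z), -1)) = Mul(Pow(Add(P, z), -1), Add(20, z)))
Add(-397, Mul(Function('y')(-4, 23), 272)) = Add(-397, Mul(Mul(Pow(Add(23, -4), -1), Add(20, -4)), 272)) = Add(-397, Mul(Mul(Pow(19, -1), 16), 272)) = Add(-397, Mul(Mul(Rational(1, 19), 16), 272)) = Add(-397, Mul(Rational(16, 19), 272)) = Add(-397, Rational(4352, 19)) = Rational(-3191, 19)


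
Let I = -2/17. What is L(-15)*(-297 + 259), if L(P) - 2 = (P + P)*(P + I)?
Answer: -294272/17 ≈ -17310.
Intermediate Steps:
I = -2/17 (I = -2*1/17 = -2/17 ≈ -0.11765)
L(P) = 2 + 2*P*(-2/17 + P) (L(P) = 2 + (P + P)*(P - 2/17) = 2 + (2*P)*(-2/17 + P) = 2 + 2*P*(-2/17 + P))
L(-15)*(-297 + 259) = (2 + 2*(-15)**2 - 4/17*(-15))*(-297 + 259) = (2 + 2*225 + 60/17)*(-38) = (2 + 450 + 60/17)*(-38) = (7744/17)*(-38) = -294272/17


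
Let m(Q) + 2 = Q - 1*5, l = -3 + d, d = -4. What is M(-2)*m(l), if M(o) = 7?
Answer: -98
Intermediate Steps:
l = -7 (l = -3 - 4 = -7)
m(Q) = -7 + Q (m(Q) = -2 + (Q - 1*5) = -2 + (Q - 5) = -2 + (-5 + Q) = -7 + Q)
M(-2)*m(l) = 7*(-7 - 7) = 7*(-14) = -98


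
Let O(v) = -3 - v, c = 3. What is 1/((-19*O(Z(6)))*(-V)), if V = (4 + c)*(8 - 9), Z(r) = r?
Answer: 1/1197 ≈ 0.00083542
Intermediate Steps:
V = -7 (V = (4 + 3)*(8 - 9) = 7*(-1) = -7)
1/((-19*O(Z(6)))*(-V)) = 1/((-19*(-3 - 1*6))*(-1*(-7))) = 1/(-19*(-3 - 6)*7) = 1/(-19*(-9)*7) = 1/(171*7) = 1/1197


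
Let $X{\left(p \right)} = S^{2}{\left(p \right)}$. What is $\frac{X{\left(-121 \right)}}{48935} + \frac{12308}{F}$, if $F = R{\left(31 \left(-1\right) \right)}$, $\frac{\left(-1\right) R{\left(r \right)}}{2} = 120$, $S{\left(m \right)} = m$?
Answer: $- \frac{29938907}{587220} \approx -50.984$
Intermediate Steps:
$R{\left(r \right)} = -240$ ($R{\left(r \right)} = \left(-2\right) 120 = -240$)
$F = -240$
$X{\left(p \right)} = p^{2}$
$\frac{X{\left(-121 \right)}}{48935} + \frac{12308}{F} = \frac{\left(-121\right)^{2}}{48935} + \frac{12308}{-240} = 14641 \cdot \frac{1}{48935} + 12308 \left(- \frac{1}{240}\right) = \frac{14641}{48935} - \frac{3077}{60} = - \frac{29938907}{587220}$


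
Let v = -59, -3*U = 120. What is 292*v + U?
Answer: -17268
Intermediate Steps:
U = -40 (U = -⅓*120 = -40)
292*v + U = 292*(-59) - 40 = -17228 - 40 = -17268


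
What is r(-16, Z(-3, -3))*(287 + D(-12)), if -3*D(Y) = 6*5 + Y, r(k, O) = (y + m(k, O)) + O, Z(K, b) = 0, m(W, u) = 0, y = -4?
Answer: -1124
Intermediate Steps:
r(k, O) = -4 + O (r(k, O) = (-4 + 0) + O = -4 + O)
D(Y) = -10 - Y/3 (D(Y) = -(6*5 + Y)/3 = -(30 + Y)/3 = -10 - Y/3)
r(-16, Z(-3, -3))*(287 + D(-12)) = (-4 + 0)*(287 + (-10 - ⅓*(-12))) = -4*(287 + (-10 + 4)) = -4*(287 - 6) = -4*281 = -1124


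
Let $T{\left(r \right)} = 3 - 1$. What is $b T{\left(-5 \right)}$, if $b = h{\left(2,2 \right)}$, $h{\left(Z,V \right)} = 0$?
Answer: $0$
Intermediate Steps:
$b = 0$
$T{\left(r \right)} = 2$
$b T{\left(-5 \right)} = 0 \cdot 2 = 0$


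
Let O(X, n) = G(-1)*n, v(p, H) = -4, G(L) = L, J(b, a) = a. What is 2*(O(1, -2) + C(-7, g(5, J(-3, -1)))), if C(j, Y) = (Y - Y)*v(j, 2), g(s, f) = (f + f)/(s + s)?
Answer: 4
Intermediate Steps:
g(s, f) = f/s (g(s, f) = (2*f)/((2*s)) = (2*f)*(1/(2*s)) = f/s)
C(j, Y) = 0 (C(j, Y) = (Y - Y)*(-4) = 0*(-4) = 0)
O(X, n) = -n
2*(O(1, -2) + C(-7, g(5, J(-3, -1)))) = 2*(-1*(-2) + 0) = 2*(2 + 0) = 2*2 = 4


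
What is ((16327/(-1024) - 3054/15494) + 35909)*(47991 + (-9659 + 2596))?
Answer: 364176656710165/247904 ≈ 1.4690e+9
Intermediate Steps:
((16327/(-1024) - 3054/15494) + 35909)*(47991 + (-9659 + 2596)) = ((16327*(-1/1024) - 3054*1/15494) + 35909)*(47991 - 7063) = ((-16327/1024 - 1527/7747) + 35909)*40928 = (-128048917/7932928 + 35909)*40928 = (284735462635/7932928)*40928 = 364176656710165/247904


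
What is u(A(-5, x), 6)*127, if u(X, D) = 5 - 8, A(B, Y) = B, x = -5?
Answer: -381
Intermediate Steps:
u(X, D) = -3
u(A(-5, x), 6)*127 = -3*127 = -381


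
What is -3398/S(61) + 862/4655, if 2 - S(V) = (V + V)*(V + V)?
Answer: 2046141/4948265 ≈ 0.41351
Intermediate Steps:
S(V) = 2 - 4*V² (S(V) = 2 - (V + V)*(V + V) = 2 - 2*V*2*V = 2 - 4*V²)
-3398/S(61) + 862/4655 = -3398/(2 - 4*61²) + 862/4655 = -3398/(2 - 4*3721) + 862*(1/4655) = -3398/(2 - 14884) + 862/4655 = -3398/(-14882) + 862/4655 = -3398*(-1/14882) + 862/4655 = 1699/7441 + 862/4655 = 2046141/4948265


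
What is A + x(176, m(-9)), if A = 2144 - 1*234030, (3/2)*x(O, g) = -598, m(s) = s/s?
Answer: -696854/3 ≈ -2.3228e+5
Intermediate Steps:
m(s) = 1
x(O, g) = -1196/3 (x(O, g) = (2/3)*(-598) = -1196/3)
A = -231886 (A = 2144 - 234030 = -231886)
A + x(176, m(-9)) = -231886 - 1196/3 = -696854/3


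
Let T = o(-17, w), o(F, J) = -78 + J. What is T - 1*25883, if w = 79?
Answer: -25882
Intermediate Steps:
T = 1 (T = -78 + 79 = 1)
T - 1*25883 = 1 - 1*25883 = 1 - 25883 = -25882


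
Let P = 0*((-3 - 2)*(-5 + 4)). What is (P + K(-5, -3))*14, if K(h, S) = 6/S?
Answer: -28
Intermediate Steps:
P = 0 (P = 0*(-5*(-1)) = 0*5 = 0)
(P + K(-5, -3))*14 = (0 + 6/(-3))*14 = (0 + 6*(-⅓))*14 = (0 - 2)*14 = -2*14 = -28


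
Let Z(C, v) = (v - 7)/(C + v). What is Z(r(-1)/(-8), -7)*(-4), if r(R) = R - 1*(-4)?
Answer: -448/59 ≈ -7.5932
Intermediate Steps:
r(R) = 4 + R (r(R) = R + 4 = 4 + R)
Z(C, v) = (-7 + v)/(C + v)
Z(r(-1)/(-8), -7)*(-4) = ((-7 - 7)/((4 - 1)/(-8) - 7))*(-4) = (-14/(3*(-⅛) - 7))*(-4) = (-14/(-3/8 - 7))*(-4) = (-14/(-59/8))*(-4) = -8/59*(-14)*(-4) = (112/59)*(-4) = -448/59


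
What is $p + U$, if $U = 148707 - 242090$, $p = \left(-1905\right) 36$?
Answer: $-161963$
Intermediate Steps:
$p = -68580$
$U = -93383$ ($U = 148707 - 242090 = -93383$)
$p + U = -68580 - 93383 = -161963$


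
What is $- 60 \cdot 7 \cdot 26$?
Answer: $-10920$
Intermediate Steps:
$- 60 \cdot 7 \cdot 26 = \left(-60\right) 182 = -10920$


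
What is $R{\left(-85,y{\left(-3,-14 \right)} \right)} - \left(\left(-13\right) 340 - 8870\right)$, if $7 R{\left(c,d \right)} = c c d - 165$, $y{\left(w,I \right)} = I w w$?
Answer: $- \frac{817485}{7} \approx -1.1678 \cdot 10^{5}$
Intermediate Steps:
$y{\left(w,I \right)} = I w^{2}$
$R{\left(c,d \right)} = - \frac{165}{7} + \frac{d c^{2}}{7}$ ($R{\left(c,d \right)} = \frac{c c d - 165}{7} = \frac{c^{2} d - 165}{7} = \frac{d c^{2} - 165}{7} = \frac{-165 + d c^{2}}{7} = - \frac{165}{7} + \frac{d c^{2}}{7}$)
$R{\left(-85,y{\left(-3,-14 \right)} \right)} - \left(\left(-13\right) 340 - 8870\right) = \left(- \frac{165}{7} + \frac{- 14 \left(-3\right)^{2} \left(-85\right)^{2}}{7}\right) - \left(\left(-13\right) 340 - 8870\right) = \left(- \frac{165}{7} + \frac{1}{7} \left(\left(-14\right) 9\right) 7225\right) - \left(-4420 - 8870\right) = \left(- \frac{165}{7} + \frac{1}{7} \left(-126\right) 7225\right) - -13290 = \left(- \frac{165}{7} - 130050\right) + 13290 = - \frac{910515}{7} + 13290 = - \frac{817485}{7}$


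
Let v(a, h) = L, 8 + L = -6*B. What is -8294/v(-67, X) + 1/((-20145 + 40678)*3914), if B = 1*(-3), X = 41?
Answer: -333278473809/401830810 ≈ -829.40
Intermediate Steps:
B = -3
L = 10 (L = -8 - 6*(-3) = -8 + 18 = 10)
v(a, h) = 10
-8294/v(-67, X) + 1/((-20145 + 40678)*3914) = -8294/10 + 1/((-20145 + 40678)*3914) = -8294*⅒ + (1/3914)/20533 = -4147/5 + (1/20533)*(1/3914) = -4147/5 + 1/80366162 = -333278473809/401830810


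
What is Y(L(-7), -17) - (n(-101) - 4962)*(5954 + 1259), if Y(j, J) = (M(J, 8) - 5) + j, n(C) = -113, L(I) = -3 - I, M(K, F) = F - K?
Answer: 36605999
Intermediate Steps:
Y(j, J) = 3 + j - J (Y(j, J) = ((8 - J) - 5) + j = (3 - J) + j = 3 + j - J)
Y(L(-7), -17) - (n(-101) - 4962)*(5954 + 1259) = (3 + (-3 - 1*(-7)) - 1*(-17)) - (-113 - 4962)*(5954 + 1259) = (3 + (-3 + 7) + 17) - (-5075)*7213 = (3 + 4 + 17) - 1*(-36605975) = 24 + 36605975 = 36605999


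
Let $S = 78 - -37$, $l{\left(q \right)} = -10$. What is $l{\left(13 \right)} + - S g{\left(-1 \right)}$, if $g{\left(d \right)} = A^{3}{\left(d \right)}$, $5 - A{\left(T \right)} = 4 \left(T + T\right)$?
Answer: $-252665$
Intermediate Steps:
$A{\left(T \right)} = 5 - 8 T$ ($A{\left(T \right)} = 5 - 4 \left(T + T\right) = 5 - 4 \cdot 2 T = 5 - 8 T$)
$g{\left(d \right)} = \left(5 - 8 d\right)^{3}$
$S = 115$ ($S = 78 + 37 = 115$)
$l{\left(13 \right)} + - S g{\left(-1 \right)} = -10 + \left(-1\right) 115 \left(- \left(-5 + 8 \left(-1\right)\right)^{3}\right) = -10 - 115 \left(- \left(-5 - 8\right)^{3}\right) = -10 - 115 \left(- \left(-13\right)^{3}\right) = -10 - 115 \left(\left(-1\right) \left(-2197\right)\right) = -10 - 252655 = -252665$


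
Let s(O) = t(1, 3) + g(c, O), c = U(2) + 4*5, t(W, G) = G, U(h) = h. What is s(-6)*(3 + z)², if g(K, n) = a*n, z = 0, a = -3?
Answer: 189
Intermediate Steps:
c = 22 (c = 2 + 4*5 = 2 + 20 = 22)
g(K, n) = -3*n
s(O) = 3 - 3*O
s(-6)*(3 + z)² = (3 - 3*(-6))*(3 + 0)² = (3 + 18)*3² = 21*9 = 189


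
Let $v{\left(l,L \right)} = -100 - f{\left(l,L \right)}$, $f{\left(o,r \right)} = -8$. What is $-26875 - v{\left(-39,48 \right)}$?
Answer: $-26783$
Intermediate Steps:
$v{\left(l,L \right)} = -92$ ($v{\left(l,L \right)} = -100 - -8 = -100 + 8 = -92$)
$-26875 - v{\left(-39,48 \right)} = -26875 - -92 = -26875 + 92 = -26783$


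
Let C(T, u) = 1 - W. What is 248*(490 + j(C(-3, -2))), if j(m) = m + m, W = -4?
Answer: 124000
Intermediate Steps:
C(T, u) = 5 (C(T, u) = 1 - 1*(-4) = 1 + 4 = 5)
j(m) = 2*m
248*(490 + j(C(-3, -2))) = 248*(490 + 2*5) = 248*(490 + 10) = 248*500 = 124000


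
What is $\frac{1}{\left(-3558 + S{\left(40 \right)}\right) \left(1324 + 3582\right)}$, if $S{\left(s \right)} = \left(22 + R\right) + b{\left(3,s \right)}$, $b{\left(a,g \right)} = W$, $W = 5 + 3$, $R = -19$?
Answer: $- \frac{1}{17401582} \approx -5.7466 \cdot 10^{-8}$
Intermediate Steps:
$W = 8$
$b{\left(a,g \right)} = 8$
$S{\left(s \right)} = 11$ ($S{\left(s \right)} = \left(22 - 19\right) + 8 = 3 + 8 = 11$)
$\frac{1}{\left(-3558 + S{\left(40 \right)}\right) \left(1324 + 3582\right)} = \frac{1}{\left(-3558 + 11\right) \left(1324 + 3582\right)} = \frac{1}{\left(-3547\right) 4906} = \frac{1}{-17401582} = - \frac{1}{17401582}$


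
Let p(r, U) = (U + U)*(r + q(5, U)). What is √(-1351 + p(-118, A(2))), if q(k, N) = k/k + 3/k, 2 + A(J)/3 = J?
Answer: I*√1351 ≈ 36.756*I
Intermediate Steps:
A(J) = -6 + 3*J
q(k, N) = 1 + 3/k
p(r, U) = 2*U*(8/5 + r) (p(r, U) = (U + U)*(r + (3 + 5)/5) = (2*U)*(r + (⅕)*8) = (2*U)*(r + 8/5) = (2*U)*(8/5 + r) = 2*U*(8/5 + r))
√(-1351 + p(-118, A(2))) = √(-1351 + 2*(-6 + 3*2)*(8 + 5*(-118))/5) = √(-1351 + 2*(-6 + 6)*(8 - 590)/5) = √(-1351 + (⅖)*0*(-582)) = √(-1351 + 0) = √(-1351) = I*√1351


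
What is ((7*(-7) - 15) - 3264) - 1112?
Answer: -4440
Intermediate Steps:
((7*(-7) - 15) - 3264) - 1112 = ((-49 - 15) - 3264) - 1112 = (-64 - 3264) - 1112 = -3328 - 1112 = -4440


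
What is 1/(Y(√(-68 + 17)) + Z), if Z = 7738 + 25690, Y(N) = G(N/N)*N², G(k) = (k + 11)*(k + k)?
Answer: 1/32204 ≈ 3.1052e-5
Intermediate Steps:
G(k) = 2*k*(11 + k) (G(k) = (11 + k)*(2*k) = 2*k*(11 + k))
Y(N) = 24*N² (Y(N) = (2*(N/N)*(11 + N/N))*N² = (2*1*(11 + 1))*N² = (2*1*12)*N² = 24*N²)
Z = 33428
1/(Y(√(-68 + 17)) + Z) = 1/(24*(√(-68 + 17))² + 33428) = 1/(24*(√(-51))² + 33428) = 1/(24*(I*√51)² + 33428) = 1/(24*(-51) + 33428) = 1/(-1224 + 33428) = 1/32204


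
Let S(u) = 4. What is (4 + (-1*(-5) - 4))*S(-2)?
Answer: 20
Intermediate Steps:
(4 + (-1*(-5) - 4))*S(-2) = (4 + (-1*(-5) - 4))*4 = (4 + (5 - 4))*4 = (4 + 1)*4 = 5*4 = 20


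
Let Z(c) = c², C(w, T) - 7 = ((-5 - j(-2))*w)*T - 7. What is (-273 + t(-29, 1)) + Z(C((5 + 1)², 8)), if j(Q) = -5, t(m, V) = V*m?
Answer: -302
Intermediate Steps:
C(w, T) = 0 (C(w, T) = 7 + (((-5 - 1*(-5))*w)*T - 7) = 7 + (((-5 + 5)*w)*T - 7) = 7 + ((0*w)*T - 7) = 7 + (0*T - 7) = 7 + (0 - 7) = 7 - 7 = 0)
(-273 + t(-29, 1)) + Z(C((5 + 1)², 8)) = (-273 + 1*(-29)) + 0² = (-273 - 29) + 0 = -302 + 0 = -302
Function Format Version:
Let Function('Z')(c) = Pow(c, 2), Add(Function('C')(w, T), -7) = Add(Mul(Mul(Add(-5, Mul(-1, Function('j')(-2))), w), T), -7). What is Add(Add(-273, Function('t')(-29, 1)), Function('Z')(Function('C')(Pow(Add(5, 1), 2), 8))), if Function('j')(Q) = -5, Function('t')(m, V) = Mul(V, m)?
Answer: -302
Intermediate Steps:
Function('C')(w, T) = 0 (Function('C')(w, T) = Add(7, Add(Mul(Mul(Add(-5, Mul(-1, -5)), w), T), -7)) = Add(7, Add(Mul(Mul(Add(-5, 5), w), T), -7)) = Add(7, Add(Mul(Mul(0, w), T), -7)) = Add(7, Add(Mul(0, T), -7)) = Add(7, Add(0, -7)) = Add(7, -7) = 0)
Add(Add(-273, Function('t')(-29, 1)), Function('Z')(Function('C')(Pow(Add(5, 1), 2), 8))) = Add(Add(-273, Mul(1, -29)), Pow(0, 2)) = Add(Add(-273, -29), 0) = Add(-302, 0) = -302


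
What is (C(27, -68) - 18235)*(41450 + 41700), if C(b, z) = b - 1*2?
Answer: -1514161500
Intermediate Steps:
C(b, z) = -2 + b (C(b, z) = b - 2 = -2 + b)
(C(27, -68) - 18235)*(41450 + 41700) = ((-2 + 27) - 18235)*(41450 + 41700) = (25 - 18235)*83150 = -18210*83150 = -1514161500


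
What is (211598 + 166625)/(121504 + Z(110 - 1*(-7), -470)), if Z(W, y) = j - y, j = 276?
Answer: 378223/122250 ≈ 3.0938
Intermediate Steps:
Z(W, y) = 276 - y
(211598 + 166625)/(121504 + Z(110 - 1*(-7), -470)) = (211598 + 166625)/(121504 + (276 - 1*(-470))) = 378223/(121504 + (276 + 470)) = 378223/(121504 + 746) = 378223/122250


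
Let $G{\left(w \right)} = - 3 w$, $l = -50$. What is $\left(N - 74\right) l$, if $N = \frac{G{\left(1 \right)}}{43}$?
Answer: $\frac{159250}{43} \approx 3703.5$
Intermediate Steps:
$N = - \frac{3}{43}$ ($N = \frac{\left(-3\right) 1}{43} = \left(-3\right) \frac{1}{43} = - \frac{3}{43} \approx -0.069767$)
$\left(N - 74\right) l = \left(- \frac{3}{43} - 74\right) \left(-50\right) = \left(- \frac{3185}{43}\right) \left(-50\right) = \frac{159250}{43}$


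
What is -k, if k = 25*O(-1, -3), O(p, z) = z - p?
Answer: 50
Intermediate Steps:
k = -50 (k = 25*(-3 - 1*(-1)) = 25*(-3 + 1) = 25*(-2) = -50)
-k = -1*(-50) = 50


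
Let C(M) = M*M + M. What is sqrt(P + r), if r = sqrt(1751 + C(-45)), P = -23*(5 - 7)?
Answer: sqrt(46 + sqrt(3731)) ≈ 10.348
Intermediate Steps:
C(M) = M + M**2 (C(M) = M**2 + M = M + M**2)
P = 46 (P = -23*(-2) = 46)
r = sqrt(3731) (r = sqrt(1751 - 45*(1 - 45)) = sqrt(1751 - 45*(-44)) = sqrt(1751 + 1980) = sqrt(3731) ≈ 61.082)
sqrt(P + r) = sqrt(46 + sqrt(3731))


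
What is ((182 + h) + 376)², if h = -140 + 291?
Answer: 502681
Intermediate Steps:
h = 151
((182 + h) + 376)² = ((182 + 151) + 376)² = (333 + 376)² = 709² = 502681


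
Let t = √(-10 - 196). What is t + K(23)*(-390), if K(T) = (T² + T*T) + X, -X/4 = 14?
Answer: -390780 + I*√206 ≈ -3.9078e+5 + 14.353*I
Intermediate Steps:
X = -56 (X = -4*14 = -56)
K(T) = -56 + 2*T² (K(T) = (T² + T*T) - 56 = (T² + T²) - 56 = 2*T² - 56 = -56 + 2*T²)
t = I*√206 (t = √(-206) = I*√206 ≈ 14.353*I)
t + K(23)*(-390) = I*√206 + (-56 + 2*23²)*(-390) = I*√206 + (-56 + 2*529)*(-390) = I*√206 + (-56 + 1058)*(-390) = I*√206 + 1002*(-390) = I*√206 - 390780 = -390780 + I*√206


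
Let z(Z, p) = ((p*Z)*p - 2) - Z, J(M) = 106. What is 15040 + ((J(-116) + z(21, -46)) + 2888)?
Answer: 62447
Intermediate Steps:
z(Z, p) = -2 - Z + Z*p**2 (z(Z, p) = ((Z*p)*p - 2) - Z = (Z*p**2 - 2) - Z = (-2 + Z*p**2) - Z = -2 - Z + Z*p**2)
15040 + ((J(-116) + z(21, -46)) + 2888) = 15040 + ((106 + (-2 - 1*21 + 21*(-46)**2)) + 2888) = 15040 + ((106 + (-2 - 21 + 21*2116)) + 2888) = 15040 + ((106 + (-2 - 21 + 44436)) + 2888) = 15040 + ((106 + 44413) + 2888) = 15040 + (44519 + 2888) = 15040 + 47407 = 62447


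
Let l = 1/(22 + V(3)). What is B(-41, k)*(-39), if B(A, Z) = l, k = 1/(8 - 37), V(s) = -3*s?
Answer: -3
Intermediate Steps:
k = -1/29 (k = 1/(-29) = -1/29 ≈ -0.034483)
l = 1/13 (l = 1/(22 - 3*3) = 1/(22 - 9) = 1/13 ≈ 0.076923)
B(A, Z) = 1/13
B(-41, k)*(-39) = (1/13)*(-39) = -3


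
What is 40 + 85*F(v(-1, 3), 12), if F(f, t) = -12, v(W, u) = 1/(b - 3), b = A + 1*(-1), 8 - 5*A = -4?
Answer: -980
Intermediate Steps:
A = 12/5 (A = 8/5 - ⅕*(-4) = 8/5 + ⅘ = 12/5 ≈ 2.4000)
b = 7/5 (b = 12/5 + 1*(-1) = 12/5 - 1 = 7/5 ≈ 1.4000)
v(W, u) = -5/8 (v(W, u) = 1/(7/5 - 3) = 1/(-8/5) = -5/8)
40 + 85*F(v(-1, 3), 12) = 40 + 85*(-12) = 40 - 1020 = -980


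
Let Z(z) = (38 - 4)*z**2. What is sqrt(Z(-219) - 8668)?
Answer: sqrt(1622006) ≈ 1273.6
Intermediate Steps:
Z(z) = 34*z**2
sqrt(Z(-219) - 8668) = sqrt(34*(-219)**2 - 8668) = sqrt(34*47961 - 8668) = sqrt(1630674 - 8668) = sqrt(1622006)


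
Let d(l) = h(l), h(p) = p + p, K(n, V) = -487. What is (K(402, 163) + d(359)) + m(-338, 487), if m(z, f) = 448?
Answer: 679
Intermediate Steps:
h(p) = 2*p
d(l) = 2*l
(K(402, 163) + d(359)) + m(-338, 487) = (-487 + 2*359) + 448 = (-487 + 718) + 448 = 231 + 448 = 679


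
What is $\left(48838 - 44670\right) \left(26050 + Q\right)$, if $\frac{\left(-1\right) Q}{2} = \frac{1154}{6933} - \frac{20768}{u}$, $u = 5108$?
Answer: $\frac{961562530769008}{8853441} \approx 1.0861 \cdot 10^{8}$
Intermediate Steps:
$Q = \frac{69044956}{8853441}$ ($Q = - 2 \left(\frac{1154}{6933} - \frac{20768}{5108}\right) = - 2 \left(1154 \cdot \frac{1}{6933} - \frac{5192}{1277}\right) = - 2 \left(\frac{1154}{6933} - \frac{5192}{1277}\right) = \left(-2\right) \left(- \frac{34522478}{8853441}\right) = \frac{69044956}{8853441} \approx 7.7987$)
$\left(48838 - 44670\right) \left(26050 + Q\right) = \left(48838 - 44670\right) \left(26050 + \frac{69044956}{8853441}\right) = 4168 \cdot \frac{230701183006}{8853441} = \frac{961562530769008}{8853441}$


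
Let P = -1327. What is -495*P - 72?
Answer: 656793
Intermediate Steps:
-495*P - 72 = -495*(-1327) - 72 = 656865 - 72 = 656793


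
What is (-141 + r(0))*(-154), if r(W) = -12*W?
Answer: 21714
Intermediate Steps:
(-141 + r(0))*(-154) = (-141 - 12*0)*(-154) = (-141 + 0)*(-154) = -141*(-154) = 21714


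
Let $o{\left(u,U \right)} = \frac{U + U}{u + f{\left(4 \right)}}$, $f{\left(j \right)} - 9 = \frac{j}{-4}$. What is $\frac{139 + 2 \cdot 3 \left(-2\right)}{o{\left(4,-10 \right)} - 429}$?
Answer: $- \frac{381}{1292} \approx -0.29489$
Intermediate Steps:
$f{\left(j \right)} = 9 - \frac{j}{4}$ ($f{\left(j \right)} = 9 + \frac{j}{-4} = 9 + j \left(- \frac{1}{4}\right) = 9 - \frac{j}{4}$)
$o{\left(u,U \right)} = \frac{2 U}{8 + u}$ ($o{\left(u,U \right)} = \frac{U + U}{u + \left(9 - 1\right)} = \frac{2 U}{u + \left(9 - 1\right)} = \frac{2 U}{u + 8} = \frac{2 U}{8 + u}$)
$\frac{139 + 2 \cdot 3 \left(-2\right)}{o{\left(4,-10 \right)} - 429} = \frac{139 + 2 \cdot 3 \left(-2\right)}{2 \left(-10\right) \frac{1}{8 + 4} - 429} = \frac{139 + 6 \left(-2\right)}{2 \left(-10\right) \frac{1}{12} - 429} = \frac{139 - 12}{2 \left(-10\right) \frac{1}{12} - 429} = \frac{127}{- \frac{5}{3} - 429} = \frac{127}{- \frac{1292}{3}} = 127 \left(- \frac{3}{1292}\right) = - \frac{381}{1292}$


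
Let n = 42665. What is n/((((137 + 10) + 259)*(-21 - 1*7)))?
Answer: -6095/1624 ≈ -3.7531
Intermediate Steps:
n/((((137 + 10) + 259)*(-21 - 1*7))) = 42665/((((137 + 10) + 259)*(-21 - 1*7))) = 42665/(((147 + 259)*(-21 - 7))) = 42665/((406*(-28))) = 42665/(-11368) = 42665*(-1/11368) = -6095/1624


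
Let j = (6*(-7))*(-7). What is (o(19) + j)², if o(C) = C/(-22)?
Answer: 41589601/484 ≈ 85929.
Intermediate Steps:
o(C) = -C/22 (o(C) = C*(-1/22) = -C/22)
j = 294 (j = -42*(-7) = 294)
(o(19) + j)² = (-1/22*19 + 294)² = (-19/22 + 294)² = (6449/22)² = 41589601/484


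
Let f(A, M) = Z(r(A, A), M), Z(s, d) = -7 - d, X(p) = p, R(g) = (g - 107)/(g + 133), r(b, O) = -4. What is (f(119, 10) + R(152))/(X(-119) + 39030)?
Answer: -320/739309 ≈ -0.00043284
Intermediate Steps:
R(g) = (-107 + g)/(133 + g)
f(A, M) = -7 - M
(f(119, 10) + R(152))/(X(-119) + 39030) = ((-7 - 1*10) + (-107 + 152)/(133 + 152))/(-119 + 39030) = ((-7 - 10) + 45/285)/38911 = (-17 + (1/285)*45)*(1/38911) = (-17 + 3/19)*(1/38911) = -320/19*1/38911 = -320/739309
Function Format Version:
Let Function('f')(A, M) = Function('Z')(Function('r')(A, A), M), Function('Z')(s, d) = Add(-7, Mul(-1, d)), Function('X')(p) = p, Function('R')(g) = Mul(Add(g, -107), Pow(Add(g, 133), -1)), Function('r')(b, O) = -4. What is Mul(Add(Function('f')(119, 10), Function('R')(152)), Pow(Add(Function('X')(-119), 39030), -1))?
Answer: Rational(-320, 739309) ≈ -0.00043284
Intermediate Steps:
Function('R')(g) = Mul(Pow(Add(133, g), -1), Add(-107, g)) (Function('R')(g) = Mul(Add(-107, g), Pow(Add(133, g), -1)) = Mul(Pow(Add(133, g), -1), Add(-107, g)))
Function('f')(A, M) = Add(-7, Mul(-1, M))
Mul(Add(Function('f')(119, 10), Function('R')(152)), Pow(Add(Function('X')(-119), 39030), -1)) = Mul(Add(Add(-7, Mul(-1, 10)), Mul(Pow(Add(133, 152), -1), Add(-107, 152))), Pow(Add(-119, 39030), -1)) = Mul(Add(Add(-7, -10), Mul(Pow(285, -1), 45)), Pow(38911, -1)) = Mul(Add(-17, Mul(Rational(1, 285), 45)), Rational(1, 38911)) = Mul(Add(-17, Rational(3, 19)), Rational(1, 38911)) = Mul(Rational(-320, 19), Rational(1, 38911)) = Rational(-320, 739309)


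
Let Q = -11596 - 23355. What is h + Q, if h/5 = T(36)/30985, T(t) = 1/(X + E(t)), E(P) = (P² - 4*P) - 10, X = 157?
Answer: -281352159752/8049903 ≈ -34951.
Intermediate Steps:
E(P) = -10 + P² - 4*P
Q = -34951
T(t) = 1/(147 + t² - 4*t) (T(t) = 1/(157 + (-10 + t² - 4*t)) = 1/(147 + t² - 4*t))
h = 1/8049903 (h = 5*(1/((147 + 36² - 4*36)*30985)) = 5*((1/30985)/(147 + 1296 - 144)) = 5*((1/30985)/1299) = 5*((1/1299)*(1/30985)) = 5*(1/40249515) = 1/8049903 ≈ 1.2423e-7)
h + Q = 1/8049903 - 34951 = -281352159752/8049903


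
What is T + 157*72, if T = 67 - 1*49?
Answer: 11322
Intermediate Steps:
T = 18 (T = 67 - 49 = 18)
T + 157*72 = 18 + 157*72 = 18 + 11304 = 11322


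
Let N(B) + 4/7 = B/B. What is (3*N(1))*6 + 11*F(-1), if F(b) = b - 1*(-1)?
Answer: 54/7 ≈ 7.7143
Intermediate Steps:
N(B) = 3/7 (N(B) = -4/7 + B/B = -4/7 + 1 = 3/7)
F(b) = 1 + b (F(b) = b + 1 = 1 + b)
(3*N(1))*6 + 11*F(-1) = (3*(3/7))*6 + 11*(1 - 1) = (9/7)*6 + 11*0 = 54/7 + 0 = 54/7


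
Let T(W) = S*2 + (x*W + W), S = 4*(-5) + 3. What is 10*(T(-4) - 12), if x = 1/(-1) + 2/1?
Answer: -540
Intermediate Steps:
x = 1 (x = 1*(-1) + 2*1 = -1 + 2 = 1)
S = -17 (S = -20 + 3 = -17)
T(W) = -34 + 2*W (T(W) = -17*2 + (1*W + W) = -34 + (W + W) = -34 + 2*W)
10*(T(-4) - 12) = 10*((-34 + 2*(-4)) - 12) = 10*((-34 - 8) - 12) = 10*(-42 - 12) = 10*(-54) = -540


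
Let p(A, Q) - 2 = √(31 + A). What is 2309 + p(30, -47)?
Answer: 2311 + √61 ≈ 2318.8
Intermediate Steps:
p(A, Q) = 2 + √(31 + A)
2309 + p(30, -47) = 2309 + (2 + √(31 + 30)) = 2309 + (2 + √61) = 2311 + √61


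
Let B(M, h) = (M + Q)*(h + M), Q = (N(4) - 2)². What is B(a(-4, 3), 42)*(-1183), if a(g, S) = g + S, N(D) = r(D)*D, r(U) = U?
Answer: -9458085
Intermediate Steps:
N(D) = D² (N(D) = D*D = D²)
Q = 196 (Q = (4² - 2)² = (16 - 2)² = 14² = 196)
a(g, S) = S + g
B(M, h) = (196 + M)*(M + h) (B(M, h) = (M + 196)*(h + M) = (196 + M)*(M + h))
B(a(-4, 3), 42)*(-1183) = ((3 - 4)² + 196*(3 - 4) + 196*42 + (3 - 4)*42)*(-1183) = ((-1)² + 196*(-1) + 8232 - 1*42)*(-1183) = (1 - 196 + 8232 - 42)*(-1183) = 7995*(-1183) = -9458085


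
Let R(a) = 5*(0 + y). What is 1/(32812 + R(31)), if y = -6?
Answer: 1/32782 ≈ 3.0505e-5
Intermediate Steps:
R(a) = -30 (R(a) = 5*(0 - 6) = 5*(-6) = -30)
1/(32812 + R(31)) = 1/(32812 - 30) = 1/32782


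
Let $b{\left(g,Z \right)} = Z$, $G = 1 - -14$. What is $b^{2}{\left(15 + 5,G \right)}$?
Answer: $225$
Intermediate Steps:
$G = 15$ ($G = 1 + 14 = 15$)
$b^{2}{\left(15 + 5,G \right)} = 15^{2} = 225$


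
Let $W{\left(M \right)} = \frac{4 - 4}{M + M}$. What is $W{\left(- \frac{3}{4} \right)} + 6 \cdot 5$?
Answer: $30$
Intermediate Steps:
$W{\left(M \right)} = 0$ ($W{\left(M \right)} = \frac{0}{2 M} = 0 \frac{1}{2 M} = 0$)
$W{\left(- \frac{3}{4} \right)} + 6 \cdot 5 = 0 + 6 \cdot 5 = 0 + 30 = 30$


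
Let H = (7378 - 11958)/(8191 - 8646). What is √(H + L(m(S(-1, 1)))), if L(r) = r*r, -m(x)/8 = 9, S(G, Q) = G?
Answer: 2*√10753015/91 ≈ 72.070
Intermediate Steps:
m(x) = -72 (m(x) = -8*9 = -72)
H = 916/91 (H = -4580/(-455) = -4580*(-1/455) = 916/91 ≈ 10.066)
L(r) = r²
√(H + L(m(S(-1, 1)))) = √(916/91 + (-72)²) = √(916/91 + 5184) = √(472660/91) = 2*√10753015/91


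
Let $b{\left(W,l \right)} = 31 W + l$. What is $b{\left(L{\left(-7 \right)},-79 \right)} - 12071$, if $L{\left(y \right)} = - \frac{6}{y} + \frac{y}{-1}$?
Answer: $- \frac{83345}{7} \approx -11906.0$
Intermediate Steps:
$L{\left(y \right)} = - y - \frac{6}{y}$ ($L{\left(y \right)} = - \frac{6}{y} + y \left(-1\right) = - \frac{6}{y} - y = - y - \frac{6}{y}$)
$b{\left(W,l \right)} = l + 31 W$
$b{\left(L{\left(-7 \right)},-79 \right)} - 12071 = \left(-79 + 31 \left(\left(-1\right) \left(-7\right) - \frac{6}{-7}\right)\right) - 12071 = \left(-79 + 31 \left(7 - - \frac{6}{7}\right)\right) - 12071 = \left(-79 + 31 \left(7 + \frac{6}{7}\right)\right) - 12071 = \left(-79 + 31 \cdot \frac{55}{7}\right) - 12071 = \left(-79 + \frac{1705}{7}\right) - 12071 = \frac{1152}{7} - 12071 = - \frac{83345}{7}$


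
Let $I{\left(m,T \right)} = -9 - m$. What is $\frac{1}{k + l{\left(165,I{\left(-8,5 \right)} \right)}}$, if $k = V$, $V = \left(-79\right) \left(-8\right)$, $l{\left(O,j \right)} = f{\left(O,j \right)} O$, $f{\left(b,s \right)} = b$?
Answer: $\frac{1}{27857} \approx 3.5898 \cdot 10^{-5}$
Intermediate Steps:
$l{\left(O,j \right)} = O^{2}$ ($l{\left(O,j \right)} = O O = O^{2}$)
$V = 632$
$k = 632$
$\frac{1}{k + l{\left(165,I{\left(-8,5 \right)} \right)}} = \frac{1}{632 + 165^{2}} = \frac{1}{632 + 27225} = \frac{1}{27857}$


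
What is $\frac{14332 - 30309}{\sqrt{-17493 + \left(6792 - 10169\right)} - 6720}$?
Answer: $\frac{10736544}{4517927} + \frac{15977 i \sqrt{20870}}{45179270} \approx 2.3764 + 0.051088 i$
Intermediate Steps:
$\frac{14332 - 30309}{\sqrt{-17493 + \left(6792 - 10169\right)} - 6720} = - \frac{15977}{\sqrt{-17493 - 3377} - 6720} = - \frac{15977}{\sqrt{-20870} - 6720} = - \frac{15977}{i \sqrt{20870} - 6720} = - \frac{15977}{-6720 + i \sqrt{20870}}$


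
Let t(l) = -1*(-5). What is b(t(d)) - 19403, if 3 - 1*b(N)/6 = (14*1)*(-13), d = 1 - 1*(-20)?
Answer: -18293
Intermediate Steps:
d = 21 (d = 1 + 20 = 21)
t(l) = 5
b(N) = 1110 (b(N) = 18 - 6*14*1*(-13) = 18 - 84*(-13) = 18 - 6*(-182) = 18 + 1092 = 1110)
b(t(d)) - 19403 = 1110 - 19403 = -18293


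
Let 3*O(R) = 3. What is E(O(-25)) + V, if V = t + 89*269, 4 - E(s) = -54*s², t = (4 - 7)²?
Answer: 24008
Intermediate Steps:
O(R) = 1 (O(R) = (⅓)*3 = 1)
t = 9 (t = (-3)² = 9)
E(s) = 4 + 54*s² (E(s) = 4 - (-54)*s² = 4 + 54*s²)
V = 23950 (V = 9 + 89*269 = 9 + 23941 = 23950)
E(O(-25)) + V = (4 + 54*1²) + 23950 = (4 + 54*1) + 23950 = (4 + 54) + 23950 = 58 + 23950 = 24008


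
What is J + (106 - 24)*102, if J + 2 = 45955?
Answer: 54317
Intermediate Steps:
J = 45953 (J = -2 + 45955 = 45953)
J + (106 - 24)*102 = 45953 + (106 - 24)*102 = 45953 + 82*102 = 45953 + 8364 = 54317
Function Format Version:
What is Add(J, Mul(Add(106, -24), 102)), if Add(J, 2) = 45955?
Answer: 54317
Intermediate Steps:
J = 45953 (J = Add(-2, 45955) = 45953)
Add(J, Mul(Add(106, -24), 102)) = Add(45953, Mul(Add(106, -24), 102)) = Add(45953, Mul(82, 102)) = Add(45953, 8364) = 54317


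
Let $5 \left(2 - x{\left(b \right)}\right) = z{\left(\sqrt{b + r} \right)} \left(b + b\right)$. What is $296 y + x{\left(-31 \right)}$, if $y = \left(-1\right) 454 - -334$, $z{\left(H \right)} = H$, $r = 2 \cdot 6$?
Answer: $-35518 + \frac{62 i \sqrt{19}}{5} \approx -35518.0 + 54.05 i$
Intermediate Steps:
$r = 12$
$x{\left(b \right)} = 2 - \frac{2 b \sqrt{12 + b}}{5}$ ($x{\left(b \right)} = 2 - \frac{\sqrt{b + 12} \left(b + b\right)}{5} = 2 - \frac{\sqrt{12 + b} 2 b}{5} = 2 - \frac{2 b \sqrt{12 + b}}{5}$)
$y = -120$ ($y = -454 + 334 = -120$)
$296 y + x{\left(-31 \right)} = 296 \left(-120\right) + \left(2 - - \frac{62 \sqrt{12 - 31}}{5}\right) = -35520 + \left(2 - - \frac{62 \sqrt{-19}}{5}\right) = -35520 + \left(2 - - \frac{62 i \sqrt{19}}{5}\right) = -35520 + \left(2 + \frac{62 i \sqrt{19}}{5}\right) = -35518 + \frac{62 i \sqrt{19}}{5}$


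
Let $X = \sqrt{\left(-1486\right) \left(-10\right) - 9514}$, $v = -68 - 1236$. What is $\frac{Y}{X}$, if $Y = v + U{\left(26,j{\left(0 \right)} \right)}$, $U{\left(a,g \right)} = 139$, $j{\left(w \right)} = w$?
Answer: $- \frac{1165 \sqrt{66}}{594} \approx -15.934$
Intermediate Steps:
$v = -1304$ ($v = -68 - 1236 = -1304$)
$X = 9 \sqrt{66}$ ($X = \sqrt{14860 - 9514} = \sqrt{5346} = 9 \sqrt{66} \approx 73.116$)
$Y = -1165$ ($Y = -1304 + 139 = -1165$)
$\frac{Y}{X} = - \frac{1165}{9 \sqrt{66}} = - 1165 \frac{\sqrt{66}}{594} = - \frac{1165 \sqrt{66}}{594}$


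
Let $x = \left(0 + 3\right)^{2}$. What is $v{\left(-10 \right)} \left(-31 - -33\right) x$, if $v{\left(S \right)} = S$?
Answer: $-180$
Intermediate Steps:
$x = 9$ ($x = 3^{2} = 9$)
$v{\left(-10 \right)} \left(-31 - -33\right) x = - 10 \left(-31 - -33\right) 9 = - 10 \left(-31 + 33\right) 9 = \left(-10\right) 2 \cdot 9 = \left(-20\right) 9 = -180$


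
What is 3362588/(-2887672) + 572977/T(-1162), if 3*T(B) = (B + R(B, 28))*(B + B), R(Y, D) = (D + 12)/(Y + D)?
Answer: -41686602144199/78958398055112 ≈ -0.52796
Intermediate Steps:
R(Y, D) = (12 + D)/(D + Y)
T(B) = 2*B*(B + 40/(28 + B))/3 (T(B) = ((B + (12 + 28)/(28 + B))*(B + B))/3 = ((B + 40/(28 + B))*(2*B))/3 = (2*B*(B + 40/(28 + B)))/3 = 2*B*(B + 40/(28 + B))/3)
3362588/(-2887672) + 572977/T(-1162) = 3362588/(-2887672) + 572977/(((2/3)*(-1162)*(40 - 1162*(28 - 1162))/(28 - 1162))) = 3362588*(-1/2887672) + 572977/(((2/3)*(-1162)*(40 - 1162*(-1134))/(-1134))) = -840647/721918 + 572977/(((2/3)*(-1162)*(-1/1134)*(40 + 1317708))) = -840647/721918 + 572977/(((2/3)*(-1162)*(-1/1134)*1317748)) = -840647/721918 + 572977/(218746168/243) = -840647/721918 + 572977*(243/218746168) = -840647/721918 + 139233411/218746168 = -41686602144199/78958398055112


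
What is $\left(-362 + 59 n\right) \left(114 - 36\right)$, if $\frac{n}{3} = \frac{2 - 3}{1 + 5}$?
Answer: $-30537$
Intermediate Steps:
$n = - \frac{1}{2}$ ($n = 3 \frac{2 - 3}{1 + 5} = 3 \left(- \frac{1}{6}\right) = - \frac{1}{2} \approx -0.5$)
$\left(-362 + 59 n\right) \left(114 - 36\right) = \left(-362 + 59 \left(- \frac{1}{2}\right)\right) \left(114 - 36\right) = \left(-362 - \frac{59}{2}\right) \left(114 - 36\right) = \left(- \frac{783}{2}\right) 78 = -30537$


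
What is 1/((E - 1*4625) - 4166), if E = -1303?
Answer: -1/10094 ≈ -9.9069e-5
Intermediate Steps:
1/((E - 1*4625) - 4166) = 1/((-1303 - 1*4625) - 4166) = 1/((-1303 - 4625) - 4166) = 1/(-5928 - 4166) = 1/(-10094) = -1/10094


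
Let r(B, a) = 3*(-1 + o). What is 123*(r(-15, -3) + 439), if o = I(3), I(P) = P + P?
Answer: 55842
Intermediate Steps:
I(P) = 2*P
o = 6 (o = 2*3 = 6)
r(B, a) = 15 (r(B, a) = 3*(-1 + 6) = 3*5 = 15)
123*(r(-15, -3) + 439) = 123*(15 + 439) = 123*454 = 55842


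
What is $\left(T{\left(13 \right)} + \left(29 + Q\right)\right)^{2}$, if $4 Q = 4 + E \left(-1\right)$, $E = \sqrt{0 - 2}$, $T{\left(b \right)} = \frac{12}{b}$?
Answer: $\frac{1292663}{1352} - \frac{201 i \sqrt{2}}{13} \approx 956.11 - 21.866 i$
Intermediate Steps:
$E = i \sqrt{2}$ ($E = \sqrt{-2} = i \sqrt{2} \approx 1.4142 i$)
$Q = 1 - \frac{i \sqrt{2}}{4}$ ($Q = \frac{4 + i \sqrt{2} \left(-1\right)}{4} = \frac{4 - i \sqrt{2}}{4} = 1 - \frac{i \sqrt{2}}{4} \approx 1.0 - 0.35355 i$)
$\left(T{\left(13 \right)} + \left(29 + Q\right)\right)^{2} = \left(\frac{12}{13} + \left(29 + \left(1 - \frac{i \sqrt{2}}{4}\right)\right)\right)^{2} = \left(12 \cdot \frac{1}{13} + \left(30 - \frac{i \sqrt{2}}{4}\right)\right)^{2} = \left(\frac{12}{13} + \left(30 - \frac{i \sqrt{2}}{4}\right)\right)^{2} = \left(\frac{402}{13} - \frac{i \sqrt{2}}{4}\right)^{2}$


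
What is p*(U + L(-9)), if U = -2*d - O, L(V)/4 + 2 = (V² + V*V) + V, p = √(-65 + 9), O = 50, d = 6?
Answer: 1084*I*√14 ≈ 4056.0*I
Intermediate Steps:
p = 2*I*√14 (p = √(-56) = 2*I*√14 ≈ 7.4833*I)
L(V) = -8 + 4*V + 8*V² (L(V) = -8 + 4*((V² + V*V) + V) = -8 + 4*((V² + V²) + V) = -8 + 4*(2*V² + V) = -8 + 4*(V + 2*V²) = -8 + (4*V + 8*V²) = -8 + 4*V + 8*V²)
U = -62 (U = -2*6 - 1*50 = -12 - 50 = -62)
p*(U + L(-9)) = (2*I*√14)*(-62 + (-8 + 4*(-9) + 8*(-9)²)) = (2*I*√14)*(-62 + (-8 - 36 + 8*81)) = (2*I*√14)*(-62 + (-8 - 36 + 648)) = (2*I*√14)*(-62 + 604) = (2*I*√14)*542 = 1084*I*√14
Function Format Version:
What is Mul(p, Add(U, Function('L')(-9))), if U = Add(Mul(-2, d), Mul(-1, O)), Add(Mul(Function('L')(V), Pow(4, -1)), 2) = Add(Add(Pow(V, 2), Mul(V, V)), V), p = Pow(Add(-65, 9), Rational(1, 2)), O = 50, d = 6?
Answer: Mul(1084, I, Pow(14, Rational(1, 2))) ≈ Mul(4056.0, I)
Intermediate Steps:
p = Mul(2, I, Pow(14, Rational(1, 2))) (p = Pow(-56, Rational(1, 2)) = Mul(2, I, Pow(14, Rational(1, 2))) ≈ Mul(7.4833, I))
Function('L')(V) = Add(-8, Mul(4, V), Mul(8, Pow(V, 2))) (Function('L')(V) = Add(-8, Mul(4, Add(Add(Pow(V, 2), Mul(V, V)), V))) = Add(-8, Mul(4, Add(Add(Pow(V, 2), Pow(V, 2)), V))) = Add(-8, Mul(4, Add(Mul(2, Pow(V, 2)), V))) = Add(-8, Mul(4, Add(V, Mul(2, Pow(V, 2))))) = Add(-8, Add(Mul(4, V), Mul(8, Pow(V, 2)))) = Add(-8, Mul(4, V), Mul(8, Pow(V, 2))))
U = -62 (U = Add(Mul(-2, 6), Mul(-1, 50)) = Add(-12, -50) = -62)
Mul(p, Add(U, Function('L')(-9))) = Mul(Mul(2, I, Pow(14, Rational(1, 2))), Add(-62, Add(-8, Mul(4, -9), Mul(8, Pow(-9, 2))))) = Mul(Mul(2, I, Pow(14, Rational(1, 2))), Add(-62, Add(-8, -36, Mul(8, 81)))) = Mul(Mul(2, I, Pow(14, Rational(1, 2))), Add(-62, Add(-8, -36, 648))) = Mul(Mul(2, I, Pow(14, Rational(1, 2))), Add(-62, 604)) = Mul(Mul(2, I, Pow(14, Rational(1, 2))), 542) = Mul(1084, I, Pow(14, Rational(1, 2)))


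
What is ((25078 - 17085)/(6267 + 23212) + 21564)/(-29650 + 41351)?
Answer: 635693149/344933779 ≈ 1.8429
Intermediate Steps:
((25078 - 17085)/(6267 + 23212) + 21564)/(-29650 + 41351) = (7993/29479 + 21564)/11701 = (7993*(1/29479) + 21564)*(1/11701) = (7993/29479 + 21564)*(1/11701) = (635693149/29479)*(1/11701) = 635693149/344933779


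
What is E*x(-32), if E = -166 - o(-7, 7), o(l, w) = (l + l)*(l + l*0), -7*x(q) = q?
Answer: -8448/7 ≈ -1206.9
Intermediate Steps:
x(q) = -q/7
o(l, w) = 2*l² (o(l, w) = (2*l)*(l + 0) = (2*l)*l = 2*l²)
E = -264 (E = -166 - 2*(-7)² = -166 - 2*49 = -166 - 1*98 = -166 - 98 = -264)
E*x(-32) = -(-264)*(-32)/7 = -264*32/7 = -8448/7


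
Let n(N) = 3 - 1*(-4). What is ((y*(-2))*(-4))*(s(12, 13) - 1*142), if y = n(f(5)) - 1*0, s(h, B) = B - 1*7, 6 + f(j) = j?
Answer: -7616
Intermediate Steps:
f(j) = -6 + j
n(N) = 7 (n(N) = 3 + 4 = 7)
s(h, B) = -7 + B (s(h, B) = B - 7 = -7 + B)
y = 7 (y = 7 - 1*0 = 7 + 0 = 7)
((y*(-2))*(-4))*(s(12, 13) - 1*142) = ((7*(-2))*(-4))*((-7 + 13) - 1*142) = (-14*(-4))*(6 - 142) = 56*(-136) = -7616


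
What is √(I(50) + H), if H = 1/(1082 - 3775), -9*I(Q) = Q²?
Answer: I*√18130646737/8079 ≈ 16.667*I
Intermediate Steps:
I(Q) = -Q²/9
H = -1/2693 (H = 1/(-2693) = -1/2693 ≈ -0.00037133)
√(I(50) + H) = √(-⅑*50² - 1/2693) = √(-⅑*2500 - 1/2693) = √(-2500/9 - 1/2693) = √(-6732509/24237) = I*√18130646737/8079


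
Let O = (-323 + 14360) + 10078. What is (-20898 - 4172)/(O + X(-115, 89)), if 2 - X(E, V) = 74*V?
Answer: -25070/17531 ≈ -1.4300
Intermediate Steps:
X(E, V) = 2 - 74*V
O = 24115 (O = 14037 + 10078 = 24115)
(-20898 - 4172)/(O + X(-115, 89)) = (-20898 - 4172)/(24115 + (2 - 74*89)) = -25070/(24115 + (2 - 6586)) = -25070/(24115 - 6584) = -25070/17531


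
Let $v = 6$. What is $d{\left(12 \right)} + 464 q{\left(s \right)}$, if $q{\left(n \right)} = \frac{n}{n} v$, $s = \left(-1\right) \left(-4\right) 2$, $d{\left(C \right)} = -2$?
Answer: $2782$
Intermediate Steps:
$s = 8$ ($s = 4 \cdot 2 = 8$)
$q{\left(n \right)} = 6$ ($q{\left(n \right)} = \frac{n}{n} 6 = 1 \cdot 6 = 6$)
$d{\left(12 \right)} + 464 q{\left(s \right)} = -2 + 464 \cdot 6 = -2 + 2784 = 2782$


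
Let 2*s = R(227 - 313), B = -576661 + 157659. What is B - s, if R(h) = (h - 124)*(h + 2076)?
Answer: -210052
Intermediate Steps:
B = -419002
R(h) = (-124 + h)*(2076 + h)
s = -208950 (s = (-257424 + (227 - 313)**2 + 1952*(227 - 313))/2 = (-257424 + (-86)**2 + 1952*(-86))/2 = (-257424 + 7396 - 167872)/2 = (1/2)*(-417900) = -208950)
B - s = -419002 - 1*(-208950) = -419002 + 208950 = -210052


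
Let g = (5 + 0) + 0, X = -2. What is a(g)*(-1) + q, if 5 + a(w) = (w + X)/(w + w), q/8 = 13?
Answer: 1087/10 ≈ 108.70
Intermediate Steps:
q = 104 (q = 8*13 = 104)
g = 5 (g = 5 + 0 = 5)
a(w) = -5 + (-2 + w)/(2*w) (a(w) = -5 + (w - 2)/(w + w) = -5 + (-2 + w)/((2*w)) = -5 + (-2 + w)*(1/(2*w)) = -5 + (-2 + w)/(2*w))
a(g)*(-1) + q = (-9/2 - 1/5)*(-1) + 104 = -47/10*(-1) + 104 = 47/10 + 104 = 1087/10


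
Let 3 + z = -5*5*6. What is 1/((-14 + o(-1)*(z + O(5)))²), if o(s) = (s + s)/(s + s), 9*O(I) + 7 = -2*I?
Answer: 81/2310400 ≈ 3.5059e-5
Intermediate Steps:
O(I) = -7/9 - 2*I/9 (O(I) = -7/9 + (-2*I)/9 = -7/9 - 2*I/9)
z = -153 (z = -3 - 5*5*6 = -3 - 25*6 = -3 - 150 = -153)
o(s) = 1 (o(s) = (2*s)/((2*s)) = (2*s)*(1/(2*s)) = 1)
1/((-14 + o(-1)*(z + O(5)))²) = 1/((-14 + 1*(-153 + (-7/9 - 2/9*5)))²) = 1/((-14 + 1*(-153 + (-7/9 - 10/9)))²) = 1/((-14 + 1*(-153 - 17/9))²) = 1/((-14 + 1*(-1394/9))²) = 1/((-14 - 1394/9)²) = 1/((-1520/9)²) = 1/(2310400/81) = 81/2310400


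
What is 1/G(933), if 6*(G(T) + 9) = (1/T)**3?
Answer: -4872997422/43856976797 ≈ -0.11111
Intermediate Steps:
G(T) = -9 + 1/(6*T**3) (G(T) = -9 + (1/T)**3/6 = -9 + 1/(6*T**3))
1/G(933) = 1/(-9 + (1/6)/933**3) = 1/(-9 + (1/6)*(1/812166237)) = 1/(-9 + 1/4872997422) = 1/(-43856976797/4872997422) = -4872997422/43856976797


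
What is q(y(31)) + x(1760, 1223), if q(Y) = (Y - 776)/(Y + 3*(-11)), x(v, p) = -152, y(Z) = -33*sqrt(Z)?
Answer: -150233/990 + 743*sqrt(31)/990 ≈ -147.57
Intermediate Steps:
q(Y) = (-776 + Y)/(-33 + Y) (q(Y) = (-776 + Y)/(Y - 33) = (-776 + Y)/(-33 + Y))
q(y(31)) + x(1760, 1223) = (-776 - 33*sqrt(31))/(-33 - 33*sqrt(31)) - 152 = -152 + (-776 - 33*sqrt(31))/(-33 - 33*sqrt(31))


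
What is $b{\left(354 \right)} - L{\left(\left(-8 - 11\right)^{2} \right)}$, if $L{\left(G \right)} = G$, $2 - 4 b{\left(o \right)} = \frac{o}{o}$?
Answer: $- \frac{1443}{4} \approx -360.75$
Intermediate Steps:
$b{\left(o \right)} = \frac{1}{4}$ ($b{\left(o \right)} = \frac{1}{2} - \frac{o \frac{1}{o}}{4} = \frac{1}{2} - \frac{1}{4} = \frac{1}{4}$)
$b{\left(354 \right)} - L{\left(\left(-8 - 11\right)^{2} \right)} = \frac{1}{4} - \left(-8 - 11\right)^{2} = \frac{1}{4} - \left(-19\right)^{2} = \frac{1}{4} - 361 = - \frac{1443}{4}$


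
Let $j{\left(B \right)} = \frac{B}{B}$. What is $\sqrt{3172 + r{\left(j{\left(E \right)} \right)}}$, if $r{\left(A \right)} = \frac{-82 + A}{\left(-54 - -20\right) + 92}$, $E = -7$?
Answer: $\frac{\sqrt{10665910}}{58} \approx 56.308$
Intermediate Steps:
$j{\left(B \right)} = 1$
$r{\left(A \right)} = - \frac{41}{29} + \frac{A}{58}$ ($r{\left(A \right)} = \frac{-82 + A}{\left(-54 + 20\right) + 92} = \frac{-82 + A}{-34 + 92} = \frac{-82 + A}{58} = \left(-82 + A\right) \frac{1}{58} = - \frac{41}{29} + \frac{A}{58}$)
$\sqrt{3172 + r{\left(j{\left(E \right)} \right)}} = \sqrt{3172 + \left(- \frac{41}{29} + \frac{1}{58} \cdot 1\right)} = \sqrt{3172 + \left(- \frac{41}{29} + \frac{1}{58}\right)} = \sqrt{3172 - \frac{81}{58}} = \sqrt{\frac{183895}{58}} = \frac{\sqrt{10665910}}{58}$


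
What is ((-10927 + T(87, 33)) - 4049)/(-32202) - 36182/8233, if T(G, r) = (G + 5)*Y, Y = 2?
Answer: -521675114/132559533 ≈ -3.9354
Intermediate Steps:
T(G, r) = 10 + 2*G (T(G, r) = (G + 5)*2 = (5 + G)*2 = 10 + 2*G)
((-10927 + T(87, 33)) - 4049)/(-32202) - 36182/8233 = ((-10927 + (10 + 2*87)) - 4049)/(-32202) - 36182/8233 = ((-10927 + (10 + 174)) - 4049)*(-1/32202) - 36182*1/8233 = ((-10927 + 184) - 4049)*(-1/32202) - 36182/8233 = (-10743 - 4049)*(-1/32202) - 36182/8233 = -14792*(-1/32202) - 36182/8233 = 7396/16101 - 36182/8233 = -521675114/132559533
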